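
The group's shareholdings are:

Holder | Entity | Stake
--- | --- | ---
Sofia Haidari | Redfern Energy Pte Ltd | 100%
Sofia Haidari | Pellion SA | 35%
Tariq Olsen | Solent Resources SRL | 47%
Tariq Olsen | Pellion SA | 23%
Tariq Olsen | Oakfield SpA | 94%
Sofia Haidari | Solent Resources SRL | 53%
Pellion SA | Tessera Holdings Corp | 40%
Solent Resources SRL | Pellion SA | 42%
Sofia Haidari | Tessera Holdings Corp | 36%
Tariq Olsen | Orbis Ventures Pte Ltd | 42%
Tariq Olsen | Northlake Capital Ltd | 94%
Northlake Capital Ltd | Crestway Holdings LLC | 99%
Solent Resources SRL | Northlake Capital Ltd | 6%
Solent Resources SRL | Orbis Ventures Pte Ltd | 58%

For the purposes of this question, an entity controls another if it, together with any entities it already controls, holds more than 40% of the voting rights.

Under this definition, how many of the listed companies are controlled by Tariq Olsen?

6

Tariq holds 47% of Solent, so Tariq controls Solent.
Solent and Tariq together hold 6% + 94% = 100% of Northlake, so Tariq controls Northlake.
Solent and Tariq together hold 42% + 23% = 65% of Pellion, so Tariq controls Pellion.
Tariq and Solent together hold 42% + 58% = 100% of Orbis, so Tariq controls Orbis.
Northlake holds 99% of Crestway, so Tariq controls Crestway.
Tariq holds 94% of Oakfield, so Tariq controls Oakfield.
No other company's threshold is met.
Tariq controls 6 companies.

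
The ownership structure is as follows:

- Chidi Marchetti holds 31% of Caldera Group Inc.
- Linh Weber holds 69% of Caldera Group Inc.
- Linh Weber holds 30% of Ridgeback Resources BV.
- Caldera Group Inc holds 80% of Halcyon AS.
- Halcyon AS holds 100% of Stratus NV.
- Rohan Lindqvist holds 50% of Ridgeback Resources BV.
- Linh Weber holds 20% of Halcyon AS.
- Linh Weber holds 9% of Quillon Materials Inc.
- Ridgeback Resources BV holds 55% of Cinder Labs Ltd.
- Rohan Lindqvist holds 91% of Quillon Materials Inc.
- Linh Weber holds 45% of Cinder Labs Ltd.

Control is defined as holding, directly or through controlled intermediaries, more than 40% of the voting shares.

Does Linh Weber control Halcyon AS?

Yes

Linh holds 69% of Caldera, so Linh controls Caldera.
Caldera and Linh together hold 80% + 20% = 100% of Halcyon, so Linh controls Halcyon.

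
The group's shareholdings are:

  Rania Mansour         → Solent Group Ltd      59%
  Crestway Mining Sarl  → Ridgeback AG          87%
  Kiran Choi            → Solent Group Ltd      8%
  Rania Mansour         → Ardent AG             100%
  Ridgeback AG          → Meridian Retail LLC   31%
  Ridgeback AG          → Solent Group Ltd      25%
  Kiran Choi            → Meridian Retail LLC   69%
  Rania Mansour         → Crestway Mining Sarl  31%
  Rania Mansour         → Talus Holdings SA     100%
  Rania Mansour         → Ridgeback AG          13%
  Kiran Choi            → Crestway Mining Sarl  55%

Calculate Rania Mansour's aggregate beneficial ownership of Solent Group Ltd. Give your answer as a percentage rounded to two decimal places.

68.99%

Rania reaches Solent along 3 paths.
Via Crestway → Ridgeback: 31% × 87% × 25% = 6.7425%.
Via Ridgeback: 13% × 25% = 3.25%.
Direct stake: 59% = 59%.
Total: 6.7425% + 3.25% + 59% = 68.9925%.
Rounded: 68.99%.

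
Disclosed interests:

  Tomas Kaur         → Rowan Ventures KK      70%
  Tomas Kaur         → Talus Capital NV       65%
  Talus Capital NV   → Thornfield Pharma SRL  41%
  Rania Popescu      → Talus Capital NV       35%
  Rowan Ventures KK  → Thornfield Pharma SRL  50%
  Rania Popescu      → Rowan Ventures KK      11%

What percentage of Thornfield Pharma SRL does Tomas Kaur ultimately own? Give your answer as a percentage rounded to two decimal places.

61.65%

Tomas reaches Thornfield along 2 paths.
Via Rowan: 70% × 50% = 35%.
Via Talus: 65% × 41% = 26.65%.
Total: 35% + 26.65% = 61.65%.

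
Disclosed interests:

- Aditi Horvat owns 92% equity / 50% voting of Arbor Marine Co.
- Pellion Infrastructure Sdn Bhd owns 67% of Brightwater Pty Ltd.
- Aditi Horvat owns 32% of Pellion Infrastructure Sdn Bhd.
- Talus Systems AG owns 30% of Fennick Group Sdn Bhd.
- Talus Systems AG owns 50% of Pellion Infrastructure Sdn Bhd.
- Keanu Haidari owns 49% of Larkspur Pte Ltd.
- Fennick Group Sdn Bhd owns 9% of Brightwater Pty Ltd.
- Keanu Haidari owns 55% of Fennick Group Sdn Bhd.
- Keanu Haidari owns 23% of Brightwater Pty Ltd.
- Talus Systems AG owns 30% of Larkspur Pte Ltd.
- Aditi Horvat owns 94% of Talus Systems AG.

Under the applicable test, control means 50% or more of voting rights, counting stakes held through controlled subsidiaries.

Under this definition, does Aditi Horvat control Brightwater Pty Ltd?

Aditi holds 94% of Talus, so Aditi controls Talus.
Talus and Aditi together hold 50% + 32% = 82% of Pellion, so Aditi controls Pellion.
Pellion holds 67% of Brightwater, so Aditi controls Brightwater.

Yes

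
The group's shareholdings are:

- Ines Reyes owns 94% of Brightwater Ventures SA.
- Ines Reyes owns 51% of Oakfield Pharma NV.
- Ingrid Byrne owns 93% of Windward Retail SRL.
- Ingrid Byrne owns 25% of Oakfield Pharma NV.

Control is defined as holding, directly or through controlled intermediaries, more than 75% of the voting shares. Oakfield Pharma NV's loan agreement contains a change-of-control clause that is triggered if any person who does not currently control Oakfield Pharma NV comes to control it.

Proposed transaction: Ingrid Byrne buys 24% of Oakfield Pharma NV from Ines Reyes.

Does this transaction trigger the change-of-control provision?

The purchase adds only to Ingrid's holdings (Ines's stake shrinks), so Ingrid is the only person who could newly come to control Oakfield.
Ingrid holds 93% of Windward, so Ingrid controls Windward.
In Oakfield, Ingrid's side holds only 25%, not > 75%.
So before the transaction, Ingrid does not control Oakfield.
After the purchase, Ingrid's direct stake in Oakfield rises to 25% + 24% = 49%, and Ines's stake falls to 27%.
After the transaction, Ingrid's side holds 49% of Oakfield, not > 75%, so Ingrid still does not control Oakfield.
No new person acquires control, so the clause is not triggered.

No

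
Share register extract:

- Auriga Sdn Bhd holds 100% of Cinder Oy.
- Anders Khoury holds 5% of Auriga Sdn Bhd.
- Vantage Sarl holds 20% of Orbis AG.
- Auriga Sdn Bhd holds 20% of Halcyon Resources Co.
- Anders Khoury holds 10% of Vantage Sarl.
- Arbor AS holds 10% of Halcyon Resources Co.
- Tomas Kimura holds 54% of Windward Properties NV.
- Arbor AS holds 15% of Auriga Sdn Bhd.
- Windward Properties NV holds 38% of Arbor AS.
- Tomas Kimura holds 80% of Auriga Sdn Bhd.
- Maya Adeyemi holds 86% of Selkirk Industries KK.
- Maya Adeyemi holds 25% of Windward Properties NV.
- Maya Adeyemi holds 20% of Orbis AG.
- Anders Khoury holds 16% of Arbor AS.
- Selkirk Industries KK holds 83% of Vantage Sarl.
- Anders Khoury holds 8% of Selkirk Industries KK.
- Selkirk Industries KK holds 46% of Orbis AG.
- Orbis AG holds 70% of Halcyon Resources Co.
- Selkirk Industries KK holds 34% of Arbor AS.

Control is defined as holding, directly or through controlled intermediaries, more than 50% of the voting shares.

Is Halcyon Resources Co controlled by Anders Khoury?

Anders's largest direct stake is 16% in Arbor, which does not meet the threshold, so Anders controls no company.
Neither Anders nor any entity Anders controls holds any voting interest in Halcyon.
So Anders does not control Halcyon.

No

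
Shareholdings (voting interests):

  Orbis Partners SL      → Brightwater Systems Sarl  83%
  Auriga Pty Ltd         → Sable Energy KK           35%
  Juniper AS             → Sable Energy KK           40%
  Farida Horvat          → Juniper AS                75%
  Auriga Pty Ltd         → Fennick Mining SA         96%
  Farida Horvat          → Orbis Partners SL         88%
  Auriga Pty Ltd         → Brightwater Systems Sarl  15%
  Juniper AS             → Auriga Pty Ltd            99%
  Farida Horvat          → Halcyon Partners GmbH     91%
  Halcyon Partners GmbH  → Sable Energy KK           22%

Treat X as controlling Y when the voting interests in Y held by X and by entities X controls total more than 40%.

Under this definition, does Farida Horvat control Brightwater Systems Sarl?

Farida holds 75% of Juniper, so Farida controls Juniper.
Juniper holds 99% of Auriga, so Farida controls Auriga.
Farida holds 88% of Orbis, so Farida controls Orbis.
Auriga and Orbis together hold 15% + 83% = 98% of Brightwater, so Farida controls Brightwater.

Yes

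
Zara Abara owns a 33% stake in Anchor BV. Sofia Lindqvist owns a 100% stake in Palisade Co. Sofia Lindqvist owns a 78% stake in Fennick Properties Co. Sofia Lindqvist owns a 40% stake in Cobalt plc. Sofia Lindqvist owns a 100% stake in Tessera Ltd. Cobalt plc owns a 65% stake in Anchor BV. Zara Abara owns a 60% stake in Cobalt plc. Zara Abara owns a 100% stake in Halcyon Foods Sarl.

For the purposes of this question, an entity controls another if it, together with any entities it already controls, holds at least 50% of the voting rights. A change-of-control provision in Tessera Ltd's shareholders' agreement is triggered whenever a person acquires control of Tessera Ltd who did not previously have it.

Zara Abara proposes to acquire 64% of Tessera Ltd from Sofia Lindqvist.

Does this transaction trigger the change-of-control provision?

The purchase adds only to Zara's holdings (Sofia's stake shrinks), so Zara is the only person who could newly come to control Tessera.
Zara holds 60% of Cobalt, so Zara controls Cobalt.
Zara and Cobalt together hold 33% + 65% = 98% of Anchor, so Zara controls Anchor.
Zara holds 100% of Halcyon, so Zara controls Halcyon.
Neither Zara nor any entity Zara controls holds any voting interest in Tessera.
So before the transaction, Zara does not control Tessera.
After the purchase, Zara holds 64% of Tessera directly, and Sofia's stake falls to 36%.
Zara holds 64% of Tessera, so Zara controls Tessera.
Zara did not control Tessera before and does after, so the clause is triggered.

Yes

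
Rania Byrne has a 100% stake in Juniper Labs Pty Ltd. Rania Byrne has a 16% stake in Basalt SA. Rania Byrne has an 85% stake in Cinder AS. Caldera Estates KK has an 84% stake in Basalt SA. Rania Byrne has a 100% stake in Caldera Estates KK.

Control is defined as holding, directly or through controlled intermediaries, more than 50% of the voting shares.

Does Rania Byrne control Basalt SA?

Rania holds 100% of Caldera, so Rania controls Caldera.
Caldera and Rania together hold 84% + 16% = 100% of Basalt, so Rania controls Basalt.

Yes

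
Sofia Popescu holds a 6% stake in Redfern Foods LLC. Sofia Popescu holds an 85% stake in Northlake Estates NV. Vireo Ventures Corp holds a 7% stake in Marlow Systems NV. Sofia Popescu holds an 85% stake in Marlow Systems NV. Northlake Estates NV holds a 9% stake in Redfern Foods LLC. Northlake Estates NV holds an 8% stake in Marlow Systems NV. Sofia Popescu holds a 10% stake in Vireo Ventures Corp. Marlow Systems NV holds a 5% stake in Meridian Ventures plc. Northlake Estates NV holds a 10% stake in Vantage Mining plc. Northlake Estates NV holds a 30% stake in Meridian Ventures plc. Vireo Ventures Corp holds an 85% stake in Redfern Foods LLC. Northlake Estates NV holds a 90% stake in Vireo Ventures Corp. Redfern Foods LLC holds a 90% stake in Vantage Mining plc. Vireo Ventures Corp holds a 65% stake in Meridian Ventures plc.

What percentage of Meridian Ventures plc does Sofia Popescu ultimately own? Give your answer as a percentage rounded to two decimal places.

Sofia reaches Meridian along 7 paths.
Via Northlake: 85% × 30% = 25.5%.
Via Northlake → Marlow: 85% × 8% × 5% = 0.34%.
Via Marlow: 85% × 5% = 4.25%.
Via Northlake → Vireo → Marlow: 85% × 90% × 7% × 5% = 0.26775%.
Via Vireo → Marlow: 10% × 7% × 5% = 0.035%.
Via Northlake → Vireo: 85% × 90% × 65% = 49.725%.
Via Vireo: 10% × 65% = 6.5%.
Total: 25.5% + 0.34% + 4.25% + 0.26775% + 0.035% + 49.725% + 6.5% = 86.61775%.
Rounded: 86.62%.

86.62%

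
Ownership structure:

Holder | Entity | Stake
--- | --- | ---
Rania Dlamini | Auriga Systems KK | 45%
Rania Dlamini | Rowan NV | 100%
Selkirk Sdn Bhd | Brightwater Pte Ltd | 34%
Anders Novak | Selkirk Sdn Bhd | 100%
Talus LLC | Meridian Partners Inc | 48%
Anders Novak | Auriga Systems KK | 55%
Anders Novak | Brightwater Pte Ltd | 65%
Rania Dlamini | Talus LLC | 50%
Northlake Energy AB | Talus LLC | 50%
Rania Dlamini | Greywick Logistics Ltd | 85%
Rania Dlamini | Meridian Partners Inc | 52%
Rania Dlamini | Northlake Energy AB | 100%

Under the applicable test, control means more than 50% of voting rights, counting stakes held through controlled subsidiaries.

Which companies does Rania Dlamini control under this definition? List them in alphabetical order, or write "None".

Greywick Logistics Ltd, Meridian Partners Inc, Northlake Energy AB, Rowan NV, Talus LLC

Rania holds 100% of Northlake, so Rania controls Northlake.
Rania and Northlake together hold 50% + 50% = 100% of Talus, so Rania controls Talus.
Rania holds 85% of Greywick, so Rania controls Greywick.
Rania and Talus together hold 52% + 48% = 100% of Meridian, so Rania controls Meridian.
Rania holds 100% of Rowan, so Rania controls Rowan.
No other company's threshold is met.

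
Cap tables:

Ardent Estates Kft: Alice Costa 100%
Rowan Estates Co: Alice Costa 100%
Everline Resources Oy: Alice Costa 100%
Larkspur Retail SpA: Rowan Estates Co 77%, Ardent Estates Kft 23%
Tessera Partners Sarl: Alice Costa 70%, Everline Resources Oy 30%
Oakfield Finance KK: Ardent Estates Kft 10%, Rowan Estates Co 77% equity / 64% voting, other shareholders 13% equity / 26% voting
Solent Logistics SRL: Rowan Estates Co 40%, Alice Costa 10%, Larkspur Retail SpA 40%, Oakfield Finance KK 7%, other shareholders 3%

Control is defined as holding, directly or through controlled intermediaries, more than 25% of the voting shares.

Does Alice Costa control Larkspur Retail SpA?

Alice holds 100% of Ardent, so Alice controls Ardent.
Alice holds 100% of Rowan, so Alice controls Rowan.
Rowan and Ardent together hold 77% + 23% = 100% of Larkspur, so Alice controls Larkspur.

Yes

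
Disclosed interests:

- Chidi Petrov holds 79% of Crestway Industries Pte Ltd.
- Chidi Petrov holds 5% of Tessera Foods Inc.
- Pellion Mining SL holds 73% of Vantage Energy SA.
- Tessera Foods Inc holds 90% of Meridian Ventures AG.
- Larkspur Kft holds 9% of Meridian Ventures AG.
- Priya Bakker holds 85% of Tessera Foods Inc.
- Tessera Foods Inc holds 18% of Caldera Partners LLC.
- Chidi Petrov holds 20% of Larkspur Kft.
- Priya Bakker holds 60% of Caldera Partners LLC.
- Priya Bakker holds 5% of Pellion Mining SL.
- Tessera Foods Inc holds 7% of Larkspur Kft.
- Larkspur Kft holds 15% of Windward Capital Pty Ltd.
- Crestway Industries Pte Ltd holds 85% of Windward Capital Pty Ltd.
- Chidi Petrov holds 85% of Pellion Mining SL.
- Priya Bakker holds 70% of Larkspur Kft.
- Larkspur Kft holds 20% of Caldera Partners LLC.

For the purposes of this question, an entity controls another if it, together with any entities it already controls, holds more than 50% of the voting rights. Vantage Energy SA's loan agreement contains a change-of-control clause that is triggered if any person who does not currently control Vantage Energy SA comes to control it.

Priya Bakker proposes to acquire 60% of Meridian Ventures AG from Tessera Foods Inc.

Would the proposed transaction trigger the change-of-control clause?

The purchase adds only to Priya's holdings (Tessera's stake shrinks), so Priya is the only person who could newly come to control Vantage.
Priya holds 85% of Tessera, so Priya controls Tessera.
Priya and Tessera together hold 70% + 7% = 77% of Larkspur, so Priya controls Larkspur.
Tessera and Larkspur together hold 90% + 9% = 99% of Meridian, so Priya controls Meridian.
Tessera and Priya and Larkspur together hold 18% + 60% + 20% = 98% of Caldera, so Priya controls Caldera.
Neither Priya nor any entity Priya controls holds any voting interest in Vantage.
So before the transaction, Priya does not control Vantage.
After the purchase, Priya holds 60% of Meridian directly, and Tessera's stake falls to 30%.
Tessera and Larkspur and Priya together hold 30% + 9% + 60% = 99% of Meridian, so Priya controls Meridian.
After the transaction, neither Priya nor any entity Priya controls holds a voting interest in Vantage, so Priya still does not control it.
No new person acquires control, so the clause is not triggered.

No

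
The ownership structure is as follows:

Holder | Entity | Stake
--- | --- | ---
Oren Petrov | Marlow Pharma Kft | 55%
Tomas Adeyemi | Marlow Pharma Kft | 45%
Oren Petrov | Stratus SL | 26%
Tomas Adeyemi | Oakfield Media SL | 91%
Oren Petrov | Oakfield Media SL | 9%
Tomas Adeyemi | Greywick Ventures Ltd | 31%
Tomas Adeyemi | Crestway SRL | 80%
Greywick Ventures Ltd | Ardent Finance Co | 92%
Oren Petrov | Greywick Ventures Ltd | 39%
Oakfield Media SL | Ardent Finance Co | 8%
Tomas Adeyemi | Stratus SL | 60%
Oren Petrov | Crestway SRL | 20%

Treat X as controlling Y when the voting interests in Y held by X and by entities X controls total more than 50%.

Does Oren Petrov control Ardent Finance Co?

No

Oren holds 55% of Marlow, so Oren controls Marlow.
Neither Oren nor any entity Oren controls holds any voting interest in Ardent.
So Oren does not control Ardent.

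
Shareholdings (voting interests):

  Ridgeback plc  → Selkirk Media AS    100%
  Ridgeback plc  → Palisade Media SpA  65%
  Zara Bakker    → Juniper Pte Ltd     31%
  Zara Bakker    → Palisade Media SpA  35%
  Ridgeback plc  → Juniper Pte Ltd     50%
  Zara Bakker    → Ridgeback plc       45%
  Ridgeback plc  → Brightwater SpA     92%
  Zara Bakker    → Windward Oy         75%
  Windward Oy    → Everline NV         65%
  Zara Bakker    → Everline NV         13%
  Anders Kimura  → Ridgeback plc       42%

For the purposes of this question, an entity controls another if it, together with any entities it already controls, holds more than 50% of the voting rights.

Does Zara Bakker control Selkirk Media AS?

No

Zara holds 75% of Windward, so Zara controls Windward.
Windward and Zara together hold 65% + 13% = 78% of Everline, so Zara controls Everline.
Neither Zara nor any entity Zara controls holds any voting interest in Selkirk.
So Zara does not control Selkirk.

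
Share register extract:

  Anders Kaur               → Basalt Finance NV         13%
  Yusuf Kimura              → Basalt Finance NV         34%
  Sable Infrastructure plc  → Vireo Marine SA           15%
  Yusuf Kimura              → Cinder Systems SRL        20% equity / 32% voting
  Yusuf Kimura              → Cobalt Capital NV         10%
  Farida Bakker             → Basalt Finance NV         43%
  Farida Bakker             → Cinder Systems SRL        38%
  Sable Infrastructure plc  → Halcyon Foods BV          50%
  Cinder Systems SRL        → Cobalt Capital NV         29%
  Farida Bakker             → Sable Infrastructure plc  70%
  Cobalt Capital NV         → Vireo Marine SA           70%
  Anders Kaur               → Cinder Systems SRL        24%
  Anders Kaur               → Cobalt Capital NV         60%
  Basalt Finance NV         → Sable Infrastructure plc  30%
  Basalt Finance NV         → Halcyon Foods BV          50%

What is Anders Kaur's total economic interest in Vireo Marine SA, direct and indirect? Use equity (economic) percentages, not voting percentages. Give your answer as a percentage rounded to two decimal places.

47.46%

Anders reaches Vireo along 3 paths.
Via Cobalt: 60% × 70% = 42%.
Via Cinder → Cobalt: 24% × 29% × 70% = 4.872%.
Via Basalt → Sable: 13% × 30% × 15% = 0.585%.
Total: 42% + 4.872% + 0.585% = 47.457%.
Rounded: 47.46%.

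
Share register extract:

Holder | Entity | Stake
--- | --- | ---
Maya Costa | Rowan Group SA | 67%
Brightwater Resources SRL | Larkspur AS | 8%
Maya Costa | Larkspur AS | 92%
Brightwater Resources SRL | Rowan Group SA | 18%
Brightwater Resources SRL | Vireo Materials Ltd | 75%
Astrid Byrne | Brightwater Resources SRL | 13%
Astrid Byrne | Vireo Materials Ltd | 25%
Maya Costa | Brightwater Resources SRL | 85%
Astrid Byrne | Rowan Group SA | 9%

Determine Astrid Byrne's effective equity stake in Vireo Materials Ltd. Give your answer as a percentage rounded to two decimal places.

Astrid reaches Vireo along 2 paths.
Via Brightwater: 13% × 75% = 9.75%.
Direct stake: 25% = 25%.
Total: 9.75% + 25% = 34.75%.

34.75%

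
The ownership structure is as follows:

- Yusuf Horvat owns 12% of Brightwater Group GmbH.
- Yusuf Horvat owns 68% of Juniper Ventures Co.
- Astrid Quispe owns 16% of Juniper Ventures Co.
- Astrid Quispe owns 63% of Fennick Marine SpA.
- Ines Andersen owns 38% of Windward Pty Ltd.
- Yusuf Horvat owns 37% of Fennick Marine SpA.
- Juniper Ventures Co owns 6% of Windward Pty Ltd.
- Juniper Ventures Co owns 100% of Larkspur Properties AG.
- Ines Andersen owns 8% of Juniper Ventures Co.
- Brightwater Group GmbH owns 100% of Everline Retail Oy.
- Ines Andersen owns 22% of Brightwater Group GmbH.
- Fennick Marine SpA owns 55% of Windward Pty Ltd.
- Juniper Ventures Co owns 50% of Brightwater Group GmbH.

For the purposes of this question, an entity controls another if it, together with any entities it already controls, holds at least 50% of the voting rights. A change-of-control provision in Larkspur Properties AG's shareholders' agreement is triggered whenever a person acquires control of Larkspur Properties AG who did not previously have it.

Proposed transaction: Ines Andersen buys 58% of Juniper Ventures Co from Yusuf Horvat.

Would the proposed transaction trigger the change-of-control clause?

The purchase adds only to Ines's holdings (Yusuf's stake shrinks), so Ines is the only person who could newly come to control Larkspur.
Ines's largest direct stake is 38% in Windward, which does not meet the threshold, so Ines controls no company.
Neither Ines nor any entity Ines controls holds any voting interest in Larkspur.
So before the transaction, Ines does not control Larkspur.
After the purchase, Ines's direct stake in Juniper rises to 8% + 58% = 66%, and Yusuf's stake falls to 10%.
Ines holds 66% of Juniper, so Ines controls Juniper.
Juniper holds 100% of Larkspur, so Ines controls Larkspur.
Ines did not control Larkspur before and does after, so the clause is triggered.

Yes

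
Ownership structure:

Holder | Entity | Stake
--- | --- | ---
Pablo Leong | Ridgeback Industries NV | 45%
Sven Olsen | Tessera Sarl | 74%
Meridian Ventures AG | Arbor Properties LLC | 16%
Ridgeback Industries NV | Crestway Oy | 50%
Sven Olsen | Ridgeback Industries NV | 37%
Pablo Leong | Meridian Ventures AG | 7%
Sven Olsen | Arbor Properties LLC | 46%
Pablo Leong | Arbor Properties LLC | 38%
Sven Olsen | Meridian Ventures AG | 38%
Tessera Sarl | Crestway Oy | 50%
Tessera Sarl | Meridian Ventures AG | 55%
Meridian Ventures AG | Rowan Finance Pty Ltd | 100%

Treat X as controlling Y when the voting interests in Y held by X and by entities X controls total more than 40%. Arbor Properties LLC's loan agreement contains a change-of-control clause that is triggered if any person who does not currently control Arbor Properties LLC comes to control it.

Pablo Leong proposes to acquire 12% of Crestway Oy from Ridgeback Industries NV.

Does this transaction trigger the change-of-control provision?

No

The purchase adds only to Pablo's holdings (Ridgeback's stake shrinks), so Pablo is the only person who could newly come to control Arbor.
Pablo holds 45% of Ridgeback, so Pablo controls Ridgeback.
Ridgeback holds 50% of Crestway, so Pablo controls Crestway.
In Arbor, Pablo's side holds only 38%, not > 40%.
So before the transaction, Pablo does not control Arbor.
After the purchase, Pablo holds 12% of Crestway directly, and Ridgeback's stake falls to 38%.
Ridgeback and Pablo together hold 38% + 12% = 50% of Crestway, so Pablo controls Crestway.
After the transaction, Pablo's side holds 38% of Arbor, not > 40%, so Pablo still does not control Arbor.
No new person acquires control, so the clause is not triggered.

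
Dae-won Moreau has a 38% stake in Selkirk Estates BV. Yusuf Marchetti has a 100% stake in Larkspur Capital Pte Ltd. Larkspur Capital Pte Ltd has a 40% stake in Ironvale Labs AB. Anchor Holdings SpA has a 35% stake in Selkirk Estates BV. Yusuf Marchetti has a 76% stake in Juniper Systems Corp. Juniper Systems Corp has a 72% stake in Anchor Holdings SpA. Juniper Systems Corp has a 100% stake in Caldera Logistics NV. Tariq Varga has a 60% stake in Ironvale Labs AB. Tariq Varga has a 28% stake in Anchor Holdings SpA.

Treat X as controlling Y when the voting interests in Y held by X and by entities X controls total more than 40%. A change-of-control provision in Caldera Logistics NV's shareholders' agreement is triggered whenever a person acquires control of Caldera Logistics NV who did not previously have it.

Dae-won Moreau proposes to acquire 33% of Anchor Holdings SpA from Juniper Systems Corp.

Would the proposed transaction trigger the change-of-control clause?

The purchase adds only to Dae-won's holdings (Juniper's stake shrinks), so Dae-won is the only person who could newly come to control Caldera.
Dae-won's largest direct stake is 38% in Selkirk, which does not meet the threshold, so Dae-won controls no company.
Neither Dae-won nor any entity Dae-won controls holds any voting interest in Caldera.
So before the transaction, Dae-won does not control Caldera.
After the purchase, Dae-won holds 33% of Anchor directly, and Juniper's stake falls to 39%.
Dae-won's side now holds 33% of Anchor, not > 40%, so Dae-won still does not control Anchor.
After the transaction, neither Dae-won nor any entity Dae-won controls holds a voting interest in Caldera, so Dae-won still does not control it.
No new person acquires control, so the clause is not triggered.

No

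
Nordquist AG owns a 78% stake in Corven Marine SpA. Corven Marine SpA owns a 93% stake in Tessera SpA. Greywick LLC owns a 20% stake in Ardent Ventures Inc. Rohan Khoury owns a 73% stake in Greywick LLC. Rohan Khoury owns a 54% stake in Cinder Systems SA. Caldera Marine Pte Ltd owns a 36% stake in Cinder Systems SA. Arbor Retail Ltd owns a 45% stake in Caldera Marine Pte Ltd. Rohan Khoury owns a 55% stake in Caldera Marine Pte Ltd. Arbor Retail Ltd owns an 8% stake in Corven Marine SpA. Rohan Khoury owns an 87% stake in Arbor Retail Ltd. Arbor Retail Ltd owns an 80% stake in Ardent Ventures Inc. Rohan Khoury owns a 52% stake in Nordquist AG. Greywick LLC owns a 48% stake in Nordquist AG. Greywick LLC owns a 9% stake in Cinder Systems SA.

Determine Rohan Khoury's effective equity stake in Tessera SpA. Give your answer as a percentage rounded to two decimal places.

69.61%

Rohan reaches Tessera along 3 paths.
Via Arbor → Corven: 87% × 8% × 93% = 6.4728%.
Via Greywick → Nordquist → Corven: 73% × 48% × 78% × 93% = 25.418016%.
Via Nordquist → Corven: 52% × 78% × 93% = 37.7208%.
Total: 6.4728% + 25.418016% + 37.7208% = 69.611616%.
Rounded: 69.61%.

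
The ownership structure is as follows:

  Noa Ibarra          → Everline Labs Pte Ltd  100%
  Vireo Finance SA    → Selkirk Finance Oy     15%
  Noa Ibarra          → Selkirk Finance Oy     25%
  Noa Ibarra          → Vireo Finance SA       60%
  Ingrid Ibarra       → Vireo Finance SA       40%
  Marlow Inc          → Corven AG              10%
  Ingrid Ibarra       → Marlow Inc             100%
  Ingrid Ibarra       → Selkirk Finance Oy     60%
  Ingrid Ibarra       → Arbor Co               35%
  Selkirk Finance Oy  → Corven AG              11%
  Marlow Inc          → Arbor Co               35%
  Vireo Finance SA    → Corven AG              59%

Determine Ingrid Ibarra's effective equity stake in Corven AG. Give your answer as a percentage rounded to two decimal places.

Ingrid reaches Corven along 4 paths.
Via Vireo: 40% × 59% = 23.6%.
Via Selkirk: 60% × 11% = 6.6%.
Via Vireo → Selkirk: 40% × 15% × 11% = 0.66%.
Via Marlow: 100% × 10% = 10%.
Total: 23.6% + 6.6% + 0.66% + 10% = 40.86%.

40.86%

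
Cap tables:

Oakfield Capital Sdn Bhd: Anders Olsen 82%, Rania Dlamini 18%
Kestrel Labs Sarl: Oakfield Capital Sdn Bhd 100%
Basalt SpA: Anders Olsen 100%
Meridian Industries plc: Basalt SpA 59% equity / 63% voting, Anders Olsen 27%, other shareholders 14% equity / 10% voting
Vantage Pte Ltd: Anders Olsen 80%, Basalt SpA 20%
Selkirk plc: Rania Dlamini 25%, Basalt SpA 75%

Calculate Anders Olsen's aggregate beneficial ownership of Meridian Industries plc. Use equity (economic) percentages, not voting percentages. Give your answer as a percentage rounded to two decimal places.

Anders reaches Meridian along 2 paths.
Via Basalt: 100% × 59% = 59%.
Direct stake: 27% = 27%.
Total: 59% + 27% = 86%.
Rounded: 86.00%.

86.00%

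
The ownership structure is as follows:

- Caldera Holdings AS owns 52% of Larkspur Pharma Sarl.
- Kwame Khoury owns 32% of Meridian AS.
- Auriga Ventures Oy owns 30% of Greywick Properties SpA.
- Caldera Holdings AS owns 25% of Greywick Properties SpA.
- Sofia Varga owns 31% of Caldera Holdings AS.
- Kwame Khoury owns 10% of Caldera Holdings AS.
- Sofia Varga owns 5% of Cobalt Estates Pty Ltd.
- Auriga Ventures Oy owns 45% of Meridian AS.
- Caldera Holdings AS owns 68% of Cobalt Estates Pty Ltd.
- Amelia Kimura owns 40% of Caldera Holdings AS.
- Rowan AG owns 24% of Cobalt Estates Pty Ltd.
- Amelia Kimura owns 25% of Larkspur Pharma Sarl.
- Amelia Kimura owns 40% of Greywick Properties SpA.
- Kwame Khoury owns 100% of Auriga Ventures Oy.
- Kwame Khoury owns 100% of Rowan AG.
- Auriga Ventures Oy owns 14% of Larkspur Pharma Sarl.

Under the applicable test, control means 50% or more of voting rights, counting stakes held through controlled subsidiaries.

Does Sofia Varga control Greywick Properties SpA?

No

Sofia's largest direct stake is 31% in Caldera, which does not meet the threshold, so Sofia controls no company.
Neither Sofia nor any entity Sofia controls holds any voting interest in Greywick.
So Sofia does not control Greywick.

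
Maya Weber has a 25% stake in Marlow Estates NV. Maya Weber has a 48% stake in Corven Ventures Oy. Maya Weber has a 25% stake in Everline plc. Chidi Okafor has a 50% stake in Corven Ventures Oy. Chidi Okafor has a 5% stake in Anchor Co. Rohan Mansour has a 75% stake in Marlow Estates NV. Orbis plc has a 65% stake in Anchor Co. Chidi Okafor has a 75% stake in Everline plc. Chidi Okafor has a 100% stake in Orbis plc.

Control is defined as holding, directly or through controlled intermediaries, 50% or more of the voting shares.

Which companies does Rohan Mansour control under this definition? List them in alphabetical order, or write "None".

Rohan holds 75% of Marlow, so Rohan controls Marlow.
No other company's threshold is met.

Marlow Estates NV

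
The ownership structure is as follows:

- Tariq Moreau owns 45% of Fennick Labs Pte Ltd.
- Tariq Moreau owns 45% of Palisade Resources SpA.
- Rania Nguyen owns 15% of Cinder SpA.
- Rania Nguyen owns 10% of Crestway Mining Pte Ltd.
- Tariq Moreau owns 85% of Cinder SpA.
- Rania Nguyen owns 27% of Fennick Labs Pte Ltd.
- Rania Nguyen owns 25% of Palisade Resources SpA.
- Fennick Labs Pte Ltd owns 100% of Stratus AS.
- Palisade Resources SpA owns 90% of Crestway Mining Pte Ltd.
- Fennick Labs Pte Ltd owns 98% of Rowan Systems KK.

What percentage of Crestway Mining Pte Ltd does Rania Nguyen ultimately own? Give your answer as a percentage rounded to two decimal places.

32.50%

Rania reaches Crestway along 2 paths.
Direct stake: 10% = 10%.
Via Palisade: 25% × 90% = 22.5%.
Total: 10% + 22.5% = 32.5%.
Rounded: 32.50%.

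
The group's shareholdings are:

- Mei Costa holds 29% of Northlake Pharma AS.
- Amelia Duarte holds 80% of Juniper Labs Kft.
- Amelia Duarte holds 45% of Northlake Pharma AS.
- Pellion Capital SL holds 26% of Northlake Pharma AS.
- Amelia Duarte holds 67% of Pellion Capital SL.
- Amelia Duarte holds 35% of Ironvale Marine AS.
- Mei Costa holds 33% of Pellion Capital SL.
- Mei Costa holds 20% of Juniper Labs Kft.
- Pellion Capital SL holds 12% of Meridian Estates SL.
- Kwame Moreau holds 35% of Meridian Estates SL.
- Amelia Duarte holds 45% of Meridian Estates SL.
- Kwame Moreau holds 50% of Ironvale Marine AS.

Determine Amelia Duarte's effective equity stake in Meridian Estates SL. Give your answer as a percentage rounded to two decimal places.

53.04%

Amelia reaches Meridian along 2 paths.
Direct stake: 45% = 45%.
Via Pellion: 67% × 12% = 8.04%.
Total: 45% + 8.04% = 53.04%.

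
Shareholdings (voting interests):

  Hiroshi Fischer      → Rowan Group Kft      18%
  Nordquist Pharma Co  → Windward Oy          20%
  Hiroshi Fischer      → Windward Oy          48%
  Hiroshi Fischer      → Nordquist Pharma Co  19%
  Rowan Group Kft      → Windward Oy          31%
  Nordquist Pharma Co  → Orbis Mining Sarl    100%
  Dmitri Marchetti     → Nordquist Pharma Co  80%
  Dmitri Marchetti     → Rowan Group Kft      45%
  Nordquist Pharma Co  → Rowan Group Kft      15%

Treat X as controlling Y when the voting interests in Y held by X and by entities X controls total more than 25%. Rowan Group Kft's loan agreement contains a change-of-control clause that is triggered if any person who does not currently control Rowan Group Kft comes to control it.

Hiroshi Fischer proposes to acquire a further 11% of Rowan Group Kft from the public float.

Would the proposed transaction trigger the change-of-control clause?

The purchase changes only Hiroshi's holdings, so Hiroshi is the only person who could newly come to control Rowan.
Hiroshi holds 48% of Windward, so Hiroshi controls Windward.
In Rowan, Hiroshi's side holds only 18%, not > 25%.
So before the transaction, Hiroshi does not control Rowan.
After the purchase, Hiroshi's direct stake in Rowan rises to 18% + 11% = 29%.
Hiroshi holds 29% of Rowan, so Hiroshi controls Rowan.
Hiroshi did not control Rowan before and does after, so the clause is triggered.

Yes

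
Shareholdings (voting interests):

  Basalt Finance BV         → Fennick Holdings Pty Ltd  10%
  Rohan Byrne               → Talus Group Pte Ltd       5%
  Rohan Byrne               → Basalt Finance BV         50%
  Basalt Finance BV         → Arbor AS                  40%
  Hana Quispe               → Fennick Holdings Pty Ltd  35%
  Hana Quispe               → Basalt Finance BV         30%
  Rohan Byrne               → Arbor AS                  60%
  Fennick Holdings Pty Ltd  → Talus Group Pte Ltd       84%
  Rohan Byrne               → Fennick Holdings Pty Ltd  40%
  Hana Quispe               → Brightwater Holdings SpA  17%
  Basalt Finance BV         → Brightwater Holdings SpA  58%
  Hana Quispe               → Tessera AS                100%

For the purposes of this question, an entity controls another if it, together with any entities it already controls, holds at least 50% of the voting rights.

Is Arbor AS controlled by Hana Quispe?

No

Hana holds 100% of Tessera, so Hana controls Tessera.
Neither Hana nor any entity Hana controls holds any voting interest in Arbor.
So Hana does not control Arbor.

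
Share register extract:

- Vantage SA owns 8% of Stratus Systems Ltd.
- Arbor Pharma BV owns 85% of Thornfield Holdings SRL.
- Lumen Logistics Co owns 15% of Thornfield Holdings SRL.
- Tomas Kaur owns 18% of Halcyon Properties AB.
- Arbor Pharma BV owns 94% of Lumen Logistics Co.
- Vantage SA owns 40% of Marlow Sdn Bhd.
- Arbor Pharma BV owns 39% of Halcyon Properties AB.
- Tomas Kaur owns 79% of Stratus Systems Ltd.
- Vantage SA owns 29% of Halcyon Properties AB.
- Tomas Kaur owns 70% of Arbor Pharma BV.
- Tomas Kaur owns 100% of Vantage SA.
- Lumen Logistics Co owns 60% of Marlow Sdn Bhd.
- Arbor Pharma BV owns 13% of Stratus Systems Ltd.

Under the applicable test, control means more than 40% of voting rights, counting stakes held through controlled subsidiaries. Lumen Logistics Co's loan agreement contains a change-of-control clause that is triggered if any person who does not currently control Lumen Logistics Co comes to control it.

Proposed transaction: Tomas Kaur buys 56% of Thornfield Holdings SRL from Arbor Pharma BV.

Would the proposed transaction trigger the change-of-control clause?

No

The purchase adds only to Tomas's holdings (Arbor's stake shrinks), so Tomas is the only person who could newly come to control Lumen.
Tomas holds 70% of Arbor, so Tomas controls Arbor.
Arbor holds 94% of Lumen, so Tomas controls Lumen.
So Tomas already controls Lumen before the transaction.
After the purchase, Tomas holds 56% of Thornfield directly, and Arbor's stake falls to 29%.
Tomas controlled Lumen already, so this is not a new person acquiring control; every other person's position is unchanged or reduced.
No new person acquires control, so the clause is not triggered.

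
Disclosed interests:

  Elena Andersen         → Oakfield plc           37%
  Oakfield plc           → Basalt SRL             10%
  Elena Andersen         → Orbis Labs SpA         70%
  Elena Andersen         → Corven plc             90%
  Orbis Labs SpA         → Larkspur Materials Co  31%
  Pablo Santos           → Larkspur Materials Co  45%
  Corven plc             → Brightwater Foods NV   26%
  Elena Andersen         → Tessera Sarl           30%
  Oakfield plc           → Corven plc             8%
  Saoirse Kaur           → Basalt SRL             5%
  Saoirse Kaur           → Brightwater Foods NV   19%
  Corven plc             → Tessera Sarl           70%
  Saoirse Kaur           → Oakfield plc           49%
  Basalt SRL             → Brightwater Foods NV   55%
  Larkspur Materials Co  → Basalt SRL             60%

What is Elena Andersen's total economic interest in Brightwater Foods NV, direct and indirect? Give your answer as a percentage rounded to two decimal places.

Elena reaches Brightwater along 4 paths.
Via Oakfield → Corven: 37% × 8% × 26% = 0.7696%.
Via Corven: 90% × 26% = 23.4%.
Via Oakfield → Basalt: 37% × 10% × 55% = 2.035%.
Via Orbis → Larkspur → Basalt: 70% × 31% × 60% × 55% = 7.161%.
Total: 0.7696% + 23.4% + 2.035% + 7.161% = 33.3656%.
Rounded: 33.37%.

33.37%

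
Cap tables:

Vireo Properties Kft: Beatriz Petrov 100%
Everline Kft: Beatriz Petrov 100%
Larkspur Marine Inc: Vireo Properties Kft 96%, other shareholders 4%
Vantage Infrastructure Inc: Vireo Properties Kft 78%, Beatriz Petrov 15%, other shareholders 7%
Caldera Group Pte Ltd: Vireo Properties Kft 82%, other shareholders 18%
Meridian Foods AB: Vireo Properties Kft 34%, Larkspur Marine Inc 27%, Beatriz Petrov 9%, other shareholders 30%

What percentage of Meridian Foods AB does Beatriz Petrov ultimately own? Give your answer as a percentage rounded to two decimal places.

Beatriz reaches Meridian along 3 paths.
Via Vireo: 100% × 34% = 34%.
Via Vireo → Larkspur: 100% × 96% × 27% = 25.92%.
Direct stake: 9% = 9%.
Total: 34% + 25.92% + 9% = 68.92%.

68.92%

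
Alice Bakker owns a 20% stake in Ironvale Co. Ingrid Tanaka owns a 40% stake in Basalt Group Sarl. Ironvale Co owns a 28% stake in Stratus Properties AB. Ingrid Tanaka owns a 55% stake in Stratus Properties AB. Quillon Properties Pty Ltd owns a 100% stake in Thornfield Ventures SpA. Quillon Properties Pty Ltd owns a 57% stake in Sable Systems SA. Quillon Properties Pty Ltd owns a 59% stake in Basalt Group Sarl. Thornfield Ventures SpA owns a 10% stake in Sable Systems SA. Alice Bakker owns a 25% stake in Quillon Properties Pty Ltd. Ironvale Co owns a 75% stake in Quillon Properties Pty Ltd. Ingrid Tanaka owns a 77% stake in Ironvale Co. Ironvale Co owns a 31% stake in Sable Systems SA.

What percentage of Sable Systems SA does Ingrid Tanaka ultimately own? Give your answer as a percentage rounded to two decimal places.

62.56%

Ingrid reaches Sable along 3 paths.
Via Ironvale: 77% × 31% = 23.87%.
Via Ironvale → Quillon: 77% × 75% × 57% = 32.9175%.
Via Ironvale → Quillon → Thornfield: 77% × 75% × 100% × 10% = 5.775%.
Total: 23.87% + 32.9175% + 5.775% = 62.5625%.
Rounded: 62.56%.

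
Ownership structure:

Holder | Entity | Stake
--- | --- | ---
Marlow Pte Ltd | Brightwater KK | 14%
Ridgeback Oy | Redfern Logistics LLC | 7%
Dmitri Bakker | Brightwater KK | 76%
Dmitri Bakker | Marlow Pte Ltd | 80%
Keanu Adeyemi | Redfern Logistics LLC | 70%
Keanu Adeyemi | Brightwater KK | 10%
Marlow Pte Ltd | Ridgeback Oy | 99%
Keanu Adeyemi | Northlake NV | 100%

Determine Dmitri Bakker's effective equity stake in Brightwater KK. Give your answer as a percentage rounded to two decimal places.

Dmitri reaches Brightwater along 2 paths.
Direct stake: 76% = 76%.
Via Marlow: 80% × 14% = 11.2%.
Total: 76% + 11.2% = 87.2%.
Rounded: 87.20%.

87.20%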